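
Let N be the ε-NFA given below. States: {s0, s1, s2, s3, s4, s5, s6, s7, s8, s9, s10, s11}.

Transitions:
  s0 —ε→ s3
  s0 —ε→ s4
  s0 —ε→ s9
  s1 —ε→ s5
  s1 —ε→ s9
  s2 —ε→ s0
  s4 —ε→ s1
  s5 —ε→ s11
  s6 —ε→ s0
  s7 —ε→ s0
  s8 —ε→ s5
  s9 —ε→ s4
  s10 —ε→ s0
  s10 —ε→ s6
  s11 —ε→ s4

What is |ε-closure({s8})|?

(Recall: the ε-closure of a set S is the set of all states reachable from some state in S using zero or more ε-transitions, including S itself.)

Start with {s8}.
From s8 via ε: add s5.
From s5 via ε: add s11.
From s11 via ε: add s4.
From s4 via ε: add s1.
From s1 via ε: add s9.
ε-closure = {s1, s4, s5, s8, s9, s11}, which has 6 states.

6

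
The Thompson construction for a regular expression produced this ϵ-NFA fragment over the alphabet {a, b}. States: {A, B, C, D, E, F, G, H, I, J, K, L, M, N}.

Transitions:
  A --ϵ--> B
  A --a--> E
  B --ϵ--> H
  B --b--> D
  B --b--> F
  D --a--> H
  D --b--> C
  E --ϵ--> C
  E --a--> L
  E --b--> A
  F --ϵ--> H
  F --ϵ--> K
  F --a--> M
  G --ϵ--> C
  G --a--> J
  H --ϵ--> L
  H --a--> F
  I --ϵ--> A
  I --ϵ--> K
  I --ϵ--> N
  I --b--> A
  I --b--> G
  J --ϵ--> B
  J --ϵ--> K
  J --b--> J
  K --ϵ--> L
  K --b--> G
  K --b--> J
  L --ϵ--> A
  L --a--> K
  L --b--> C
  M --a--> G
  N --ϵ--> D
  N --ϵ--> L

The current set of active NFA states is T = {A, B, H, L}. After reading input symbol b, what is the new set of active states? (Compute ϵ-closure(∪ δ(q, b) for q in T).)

B on b → {D, F}.
L on b → {C}.
No b-transition from A, H.
Union after reading b: {C, D, F}.
Now take the ϵ-closure:
From F via ϵ: add H, K.
From H via ϵ: add L.
From L via ϵ: add A.
From A via ϵ: add B.
No new states can be added; the closed set is {A, B, C, D, F, H, K, L}.

{A, B, C, D, F, H, K, L}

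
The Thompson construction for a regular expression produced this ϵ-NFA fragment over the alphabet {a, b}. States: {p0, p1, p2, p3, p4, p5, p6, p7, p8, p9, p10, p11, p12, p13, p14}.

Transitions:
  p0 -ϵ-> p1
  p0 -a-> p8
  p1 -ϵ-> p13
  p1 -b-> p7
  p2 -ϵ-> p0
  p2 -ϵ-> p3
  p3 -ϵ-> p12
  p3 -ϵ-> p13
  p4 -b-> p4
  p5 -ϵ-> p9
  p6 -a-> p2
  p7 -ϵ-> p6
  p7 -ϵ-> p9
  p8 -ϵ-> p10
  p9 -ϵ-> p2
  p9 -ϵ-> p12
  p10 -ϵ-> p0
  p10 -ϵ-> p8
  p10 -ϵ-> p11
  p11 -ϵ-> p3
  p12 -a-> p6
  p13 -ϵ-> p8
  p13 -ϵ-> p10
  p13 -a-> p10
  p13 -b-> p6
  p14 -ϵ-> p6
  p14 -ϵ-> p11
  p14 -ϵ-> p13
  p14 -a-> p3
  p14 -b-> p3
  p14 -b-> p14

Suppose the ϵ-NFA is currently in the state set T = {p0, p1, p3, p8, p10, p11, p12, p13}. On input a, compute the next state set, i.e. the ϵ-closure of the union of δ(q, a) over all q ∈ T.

{p0, p1, p3, p6, p8, p10, p11, p12, p13}

p0 on a → {p8}.
p12 on a → {p6}.
p13 on a → {p10}.
No a-transition from p1, p3, p8, p10, p11.
Union after reading a: {p6, p8, p10}.
Now take the ϵ-closure:
From p10 via ϵ: add p0, p11.
From p0 via ϵ: add p1.
From p11 via ϵ: add p3.
From p1 via ϵ: add p13.
From p3 via ϵ: add p12.
No new states can be added; the closed set is {p0, p1, p3, p6, p8, p10, p11, p12, p13}.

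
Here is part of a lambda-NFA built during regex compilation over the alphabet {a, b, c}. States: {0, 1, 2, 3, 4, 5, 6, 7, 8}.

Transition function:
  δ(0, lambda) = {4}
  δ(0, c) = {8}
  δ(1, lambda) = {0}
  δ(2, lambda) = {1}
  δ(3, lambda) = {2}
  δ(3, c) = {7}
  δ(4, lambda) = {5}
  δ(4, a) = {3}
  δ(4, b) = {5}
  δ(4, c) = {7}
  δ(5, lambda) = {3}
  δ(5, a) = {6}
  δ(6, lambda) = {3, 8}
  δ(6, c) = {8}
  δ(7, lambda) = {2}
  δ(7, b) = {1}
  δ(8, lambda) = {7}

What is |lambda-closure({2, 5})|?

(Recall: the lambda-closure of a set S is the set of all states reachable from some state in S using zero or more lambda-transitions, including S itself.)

6

Start with {2, 5}.
From 2 via lambda: add 1.
From 5 via lambda: add 3.
From 1 via lambda: add 0.
From 0 via lambda: add 4.
lambda-closure = {0, 1, 2, 3, 4, 5}, which has 6 states.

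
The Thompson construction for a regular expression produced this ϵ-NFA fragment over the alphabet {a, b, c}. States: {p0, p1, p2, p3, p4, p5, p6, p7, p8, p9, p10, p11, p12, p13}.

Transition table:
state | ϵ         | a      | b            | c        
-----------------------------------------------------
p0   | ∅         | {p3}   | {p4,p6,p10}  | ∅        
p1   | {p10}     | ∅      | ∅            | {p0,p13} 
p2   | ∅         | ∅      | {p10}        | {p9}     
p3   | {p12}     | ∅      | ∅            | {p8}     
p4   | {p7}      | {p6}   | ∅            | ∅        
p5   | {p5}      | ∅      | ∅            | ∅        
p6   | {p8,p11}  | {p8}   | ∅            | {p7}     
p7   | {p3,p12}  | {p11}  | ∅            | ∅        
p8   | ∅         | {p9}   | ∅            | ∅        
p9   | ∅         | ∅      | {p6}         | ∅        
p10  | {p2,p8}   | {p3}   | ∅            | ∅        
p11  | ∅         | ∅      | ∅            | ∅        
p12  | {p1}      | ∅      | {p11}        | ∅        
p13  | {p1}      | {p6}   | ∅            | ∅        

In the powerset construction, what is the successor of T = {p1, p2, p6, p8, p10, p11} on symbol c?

p1 on c → {p0, p13}.
p2 on c → {p9}.
p6 on c → {p7}.
No c-transition from p8, p10, p11.
Union after reading c: {p0, p7, p9, p13}.
Now take the ϵ-closure:
From p7 via ϵ: add p3, p12.
From p13 via ϵ: add p1.
From p1 via ϵ: add p10.
From p10 via ϵ: add p2, p8.
No new states can be added; the closed set is {p0, p1, p2, p3, p7, p8, p9, p10, p12, p13}.

{p0, p1, p2, p3, p7, p8, p9, p10, p12, p13}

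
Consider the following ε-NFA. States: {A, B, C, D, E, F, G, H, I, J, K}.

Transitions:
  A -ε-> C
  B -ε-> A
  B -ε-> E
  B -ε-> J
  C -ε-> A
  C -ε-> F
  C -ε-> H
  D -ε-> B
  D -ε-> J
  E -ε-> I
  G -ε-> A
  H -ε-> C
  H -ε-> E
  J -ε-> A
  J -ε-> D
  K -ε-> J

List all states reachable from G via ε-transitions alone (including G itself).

{A, C, E, F, G, H, I}

Start with {G}.
From G via ε: add A.
From A via ε: add C.
From C via ε: add F, H.
From H via ε: add E.
From E via ε: add I.
No new states can be added; the closed set is {A, C, E, F, G, H, I}.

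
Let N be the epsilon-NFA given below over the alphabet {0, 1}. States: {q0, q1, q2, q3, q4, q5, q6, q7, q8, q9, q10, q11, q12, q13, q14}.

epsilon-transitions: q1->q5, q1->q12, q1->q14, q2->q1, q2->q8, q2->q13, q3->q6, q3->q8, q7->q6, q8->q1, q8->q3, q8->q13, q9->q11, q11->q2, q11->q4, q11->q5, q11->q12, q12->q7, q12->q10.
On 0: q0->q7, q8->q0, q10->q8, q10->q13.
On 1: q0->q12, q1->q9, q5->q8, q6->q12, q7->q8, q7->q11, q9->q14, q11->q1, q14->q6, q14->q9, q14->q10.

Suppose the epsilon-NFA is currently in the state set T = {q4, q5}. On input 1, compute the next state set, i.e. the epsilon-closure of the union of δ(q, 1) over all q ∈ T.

{q1, q3, q5, q6, q7, q8, q10, q12, q13, q14}

q5 on 1 → {q8}.
No 1-transition from q4.
Union after reading 1: {q8}.
Now take the epsilon-closure:
From q8 via epsilon: add q1, q3, q13.
From q1 via epsilon: add q5, q12, q14.
From q3 via epsilon: add q6.
From q12 via epsilon: add q7, q10.
No new states can be added; the closed set is {q1, q3, q5, q6, q7, q8, q10, q12, q13, q14}.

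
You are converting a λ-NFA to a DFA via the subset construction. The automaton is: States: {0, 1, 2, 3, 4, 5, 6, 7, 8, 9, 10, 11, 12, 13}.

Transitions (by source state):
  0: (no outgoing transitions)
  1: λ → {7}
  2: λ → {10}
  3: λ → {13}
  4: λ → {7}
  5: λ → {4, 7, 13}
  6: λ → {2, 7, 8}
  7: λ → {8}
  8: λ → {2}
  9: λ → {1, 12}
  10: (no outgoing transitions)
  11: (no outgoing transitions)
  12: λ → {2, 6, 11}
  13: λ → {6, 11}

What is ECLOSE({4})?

{2, 4, 7, 8, 10}

Start with {4}.
From 4 via λ: add 7.
From 7 via λ: add 8.
From 8 via λ: add 2.
From 2 via λ: add 10.
No new states can be added; the closed set is {2, 4, 7, 8, 10}.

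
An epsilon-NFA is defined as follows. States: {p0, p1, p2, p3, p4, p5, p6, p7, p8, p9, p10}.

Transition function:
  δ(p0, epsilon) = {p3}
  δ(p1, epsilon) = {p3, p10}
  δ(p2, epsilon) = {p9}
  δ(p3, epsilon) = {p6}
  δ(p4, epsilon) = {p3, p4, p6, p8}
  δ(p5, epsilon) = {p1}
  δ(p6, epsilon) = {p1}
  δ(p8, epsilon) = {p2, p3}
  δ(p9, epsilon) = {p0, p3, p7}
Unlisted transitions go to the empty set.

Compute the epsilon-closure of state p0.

Start with {p0}.
From p0 via epsilon: add p3.
From p3 via epsilon: add p6.
From p6 via epsilon: add p1.
From p1 via epsilon: add p10.
No new states can be added; the closed set is {p0, p1, p3, p6, p10}.

{p0, p1, p3, p6, p10}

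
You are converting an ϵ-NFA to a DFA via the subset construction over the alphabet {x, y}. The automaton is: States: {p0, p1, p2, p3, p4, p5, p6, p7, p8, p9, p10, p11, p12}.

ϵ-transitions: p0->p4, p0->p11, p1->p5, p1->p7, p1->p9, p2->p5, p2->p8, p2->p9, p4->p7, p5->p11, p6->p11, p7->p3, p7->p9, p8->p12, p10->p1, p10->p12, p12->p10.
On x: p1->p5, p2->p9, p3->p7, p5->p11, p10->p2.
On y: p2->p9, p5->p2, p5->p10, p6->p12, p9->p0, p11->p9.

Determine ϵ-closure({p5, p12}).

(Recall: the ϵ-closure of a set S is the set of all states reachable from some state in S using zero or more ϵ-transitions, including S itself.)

{p1, p3, p5, p7, p9, p10, p11, p12}

Start with {p5, p12}.
From p5 via ϵ: add p11.
From p12 via ϵ: add p10.
From p10 via ϵ: add p1.
From p1 via ϵ: add p7, p9.
From p7 via ϵ: add p3.
No new states can be added; the closed set is {p1, p3, p5, p7, p9, p10, p11, p12}.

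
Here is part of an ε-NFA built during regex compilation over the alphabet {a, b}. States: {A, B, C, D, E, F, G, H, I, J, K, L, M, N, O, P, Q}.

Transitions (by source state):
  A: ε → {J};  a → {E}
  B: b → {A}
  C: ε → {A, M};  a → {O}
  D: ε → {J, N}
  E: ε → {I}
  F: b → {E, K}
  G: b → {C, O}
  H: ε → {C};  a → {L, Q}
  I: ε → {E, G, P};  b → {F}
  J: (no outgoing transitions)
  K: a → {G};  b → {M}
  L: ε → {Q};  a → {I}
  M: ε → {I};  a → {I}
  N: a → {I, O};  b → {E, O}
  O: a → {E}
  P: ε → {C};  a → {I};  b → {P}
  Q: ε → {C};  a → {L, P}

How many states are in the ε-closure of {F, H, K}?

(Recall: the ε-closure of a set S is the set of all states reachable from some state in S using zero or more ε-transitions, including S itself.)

Start with {F, H, K}.
From H via ε: add C.
From C via ε: add A, M.
From A via ε: add J.
From M via ε: add I.
From I via ε: add E, G, P.
ε-closure = {A, C, E, F, G, H, I, J, K, M, P}, which has 11 states.

11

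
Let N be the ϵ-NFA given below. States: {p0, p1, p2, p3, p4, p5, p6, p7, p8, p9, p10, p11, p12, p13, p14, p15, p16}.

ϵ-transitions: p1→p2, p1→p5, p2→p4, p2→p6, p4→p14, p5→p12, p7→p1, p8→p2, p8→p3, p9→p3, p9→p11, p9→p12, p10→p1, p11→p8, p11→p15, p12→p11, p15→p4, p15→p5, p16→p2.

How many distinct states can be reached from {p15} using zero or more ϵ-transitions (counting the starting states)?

Start with {p15}.
From p15 via ϵ: add p4, p5.
From p4 via ϵ: add p14.
From p5 via ϵ: add p12.
From p12 via ϵ: add p11.
From p11 via ϵ: add p8.
From p8 via ϵ: add p2, p3.
From p2 via ϵ: add p6.
ϵ-closure = {p2, p3, p4, p5, p6, p8, p11, p12, p14, p15}, which has 10 states.

10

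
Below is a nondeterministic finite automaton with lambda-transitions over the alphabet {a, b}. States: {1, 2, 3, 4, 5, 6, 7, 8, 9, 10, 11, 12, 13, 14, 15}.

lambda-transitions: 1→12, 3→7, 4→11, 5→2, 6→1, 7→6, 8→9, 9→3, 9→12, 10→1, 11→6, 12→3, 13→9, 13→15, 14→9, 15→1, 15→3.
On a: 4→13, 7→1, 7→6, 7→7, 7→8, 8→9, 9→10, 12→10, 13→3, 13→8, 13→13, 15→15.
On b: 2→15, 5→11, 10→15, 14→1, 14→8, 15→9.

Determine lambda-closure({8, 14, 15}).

Start with {8, 14, 15}.
From 8 via lambda: add 9.
From 15 via lambda: add 1, 3.
From 1 via lambda: add 12.
From 3 via lambda: add 7.
From 7 via lambda: add 6.
No new states can be added; the closed set is {1, 3, 6, 7, 8, 9, 12, 14, 15}.

{1, 3, 6, 7, 8, 9, 12, 14, 15}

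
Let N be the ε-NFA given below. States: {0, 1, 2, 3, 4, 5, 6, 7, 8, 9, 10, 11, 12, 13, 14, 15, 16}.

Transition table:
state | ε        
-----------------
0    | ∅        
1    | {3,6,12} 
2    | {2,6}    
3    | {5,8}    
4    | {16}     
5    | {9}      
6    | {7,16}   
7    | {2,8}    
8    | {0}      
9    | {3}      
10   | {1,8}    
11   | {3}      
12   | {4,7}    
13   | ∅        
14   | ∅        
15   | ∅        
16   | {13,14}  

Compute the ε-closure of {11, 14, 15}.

Start with {11, 14, 15}.
From 11 via ε: add 3.
From 3 via ε: add 5, 8.
From 5 via ε: add 9.
From 8 via ε: add 0.
No new states can be added; the closed set is {0, 3, 5, 8, 9, 11, 14, 15}.

{0, 3, 5, 8, 9, 11, 14, 15}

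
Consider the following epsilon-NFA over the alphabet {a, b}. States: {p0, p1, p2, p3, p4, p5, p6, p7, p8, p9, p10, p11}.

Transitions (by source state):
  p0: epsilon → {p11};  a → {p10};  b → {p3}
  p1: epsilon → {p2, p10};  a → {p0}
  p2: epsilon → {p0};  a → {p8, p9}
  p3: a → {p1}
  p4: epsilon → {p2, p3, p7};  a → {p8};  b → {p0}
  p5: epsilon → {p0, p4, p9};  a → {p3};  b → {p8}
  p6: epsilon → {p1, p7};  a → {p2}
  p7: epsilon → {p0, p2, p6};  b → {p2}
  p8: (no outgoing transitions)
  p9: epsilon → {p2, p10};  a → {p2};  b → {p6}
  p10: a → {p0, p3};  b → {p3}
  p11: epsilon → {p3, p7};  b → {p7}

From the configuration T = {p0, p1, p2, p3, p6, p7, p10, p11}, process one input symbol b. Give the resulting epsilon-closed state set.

p0 on b → {p3}.
p7 on b → {p2}.
p10 on b → {p3}.
p11 on b → {p7}.
No b-transition from p1, p2, p3, p6.
Union after reading b: {p2, p3, p7}.
Now take the epsilon-closure:
From p2 via epsilon: add p0.
From p7 via epsilon: add p6.
From p0 via epsilon: add p11.
From p6 via epsilon: add p1.
From p1 via epsilon: add p10.
No new states can be added; the closed set is {p0, p1, p2, p3, p6, p7, p10, p11}.

{p0, p1, p2, p3, p6, p7, p10, p11}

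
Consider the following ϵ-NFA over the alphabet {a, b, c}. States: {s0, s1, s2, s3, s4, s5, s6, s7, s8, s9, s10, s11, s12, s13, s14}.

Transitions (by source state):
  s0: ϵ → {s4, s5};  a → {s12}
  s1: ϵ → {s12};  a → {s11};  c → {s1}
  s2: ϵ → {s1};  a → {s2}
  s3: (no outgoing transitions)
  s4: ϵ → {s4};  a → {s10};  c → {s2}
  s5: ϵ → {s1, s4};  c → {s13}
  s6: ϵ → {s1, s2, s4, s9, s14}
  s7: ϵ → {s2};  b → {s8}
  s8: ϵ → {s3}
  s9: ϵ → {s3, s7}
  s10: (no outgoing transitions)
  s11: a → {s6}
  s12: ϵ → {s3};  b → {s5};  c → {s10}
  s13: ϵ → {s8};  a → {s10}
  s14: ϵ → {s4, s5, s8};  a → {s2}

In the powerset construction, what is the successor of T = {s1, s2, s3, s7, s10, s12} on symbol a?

s1 on a → {s11}.
s2 on a → {s2}.
No a-transition from s3, s7, s10, s12.
Union after reading a: {s2, s11}.
Now take the ϵ-closure:
From s2 via ϵ: add s1.
From s1 via ϵ: add s12.
From s12 via ϵ: add s3.
No new states can be added; the closed set is {s1, s2, s3, s11, s12}.

{s1, s2, s3, s11, s12}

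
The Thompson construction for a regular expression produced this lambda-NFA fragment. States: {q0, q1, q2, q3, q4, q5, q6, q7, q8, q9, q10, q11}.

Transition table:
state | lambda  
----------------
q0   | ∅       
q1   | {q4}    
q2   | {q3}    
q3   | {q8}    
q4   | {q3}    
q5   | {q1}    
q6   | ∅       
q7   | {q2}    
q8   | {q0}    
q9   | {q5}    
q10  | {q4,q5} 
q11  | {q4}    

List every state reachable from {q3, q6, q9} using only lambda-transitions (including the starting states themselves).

{q0, q1, q3, q4, q5, q6, q8, q9}

Start with {q3, q6, q9}.
From q3 via lambda: add q8.
From q9 via lambda: add q5.
From q5 via lambda: add q1.
From q8 via lambda: add q0.
From q1 via lambda: add q4.
No new states can be added; the closed set is {q0, q1, q3, q4, q5, q6, q8, q9}.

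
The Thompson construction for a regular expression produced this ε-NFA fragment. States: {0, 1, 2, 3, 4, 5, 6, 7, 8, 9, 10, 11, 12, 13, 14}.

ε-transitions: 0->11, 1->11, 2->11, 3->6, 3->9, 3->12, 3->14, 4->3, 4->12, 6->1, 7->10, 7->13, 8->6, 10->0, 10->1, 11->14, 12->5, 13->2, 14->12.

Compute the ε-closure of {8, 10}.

Start with {8, 10}.
From 8 via ε: add 6.
From 10 via ε: add 0, 1.
From 0 via ε: add 11.
From 11 via ε: add 14.
From 14 via ε: add 12.
From 12 via ε: add 5.
No new states can be added; the closed set is {0, 1, 5, 6, 8, 10, 11, 12, 14}.

{0, 1, 5, 6, 8, 10, 11, 12, 14}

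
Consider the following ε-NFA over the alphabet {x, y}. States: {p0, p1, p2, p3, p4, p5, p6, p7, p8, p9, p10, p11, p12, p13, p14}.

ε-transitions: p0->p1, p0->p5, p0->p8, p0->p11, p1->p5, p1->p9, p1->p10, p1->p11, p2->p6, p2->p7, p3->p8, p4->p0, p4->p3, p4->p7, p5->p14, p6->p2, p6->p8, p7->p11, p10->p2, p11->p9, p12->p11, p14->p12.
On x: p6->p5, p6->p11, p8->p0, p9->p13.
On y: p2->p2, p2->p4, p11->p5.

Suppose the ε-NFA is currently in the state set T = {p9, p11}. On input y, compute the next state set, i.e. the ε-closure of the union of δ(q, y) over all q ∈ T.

{p5, p9, p11, p12, p14}

p11 on y → {p5}.
No y-transition from p9.
Union after reading y: {p5}.
Now take the ε-closure:
From p5 via ε: add p14.
From p14 via ε: add p12.
From p12 via ε: add p11.
From p11 via ε: add p9.
No new states can be added; the closed set is {p5, p9, p11, p12, p14}.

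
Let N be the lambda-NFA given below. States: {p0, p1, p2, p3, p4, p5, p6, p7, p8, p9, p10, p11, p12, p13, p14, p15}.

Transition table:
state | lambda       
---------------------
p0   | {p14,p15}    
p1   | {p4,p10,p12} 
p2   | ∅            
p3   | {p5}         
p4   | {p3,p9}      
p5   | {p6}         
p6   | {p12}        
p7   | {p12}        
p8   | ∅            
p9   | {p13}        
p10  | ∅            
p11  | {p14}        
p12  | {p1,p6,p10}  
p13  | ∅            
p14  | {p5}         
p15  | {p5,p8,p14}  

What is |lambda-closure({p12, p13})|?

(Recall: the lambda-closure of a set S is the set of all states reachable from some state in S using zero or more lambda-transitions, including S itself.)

9

Start with {p12, p13}.
From p12 via lambda: add p1, p6, p10.
From p1 via lambda: add p4.
From p4 via lambda: add p3, p9.
From p3 via lambda: add p5.
lambda-closure = {p1, p3, p4, p5, p6, p9, p10, p12, p13}, which has 9 states.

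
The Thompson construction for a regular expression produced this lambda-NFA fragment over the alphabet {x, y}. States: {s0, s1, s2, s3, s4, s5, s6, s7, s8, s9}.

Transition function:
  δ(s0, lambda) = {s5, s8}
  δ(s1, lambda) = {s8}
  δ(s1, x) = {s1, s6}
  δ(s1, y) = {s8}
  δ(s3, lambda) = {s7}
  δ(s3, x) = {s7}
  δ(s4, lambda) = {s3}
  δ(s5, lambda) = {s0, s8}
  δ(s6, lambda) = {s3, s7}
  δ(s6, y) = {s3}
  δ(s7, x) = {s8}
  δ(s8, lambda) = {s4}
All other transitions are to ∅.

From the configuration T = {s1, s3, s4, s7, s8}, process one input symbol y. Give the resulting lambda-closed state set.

{s3, s4, s7, s8}

s1 on y → {s8}.
No y-transition from s3, s4, s7, s8.
Union after reading y: {s8}.
Now take the lambda-closure:
From s8 via lambda: add s4.
From s4 via lambda: add s3.
From s3 via lambda: add s7.
No new states can be added; the closed set is {s3, s4, s7, s8}.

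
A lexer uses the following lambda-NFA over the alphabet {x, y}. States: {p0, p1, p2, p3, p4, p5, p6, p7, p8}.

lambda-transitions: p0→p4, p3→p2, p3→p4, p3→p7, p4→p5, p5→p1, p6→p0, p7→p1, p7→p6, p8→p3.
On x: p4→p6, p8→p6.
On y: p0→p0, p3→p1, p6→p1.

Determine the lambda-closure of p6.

Start with {p6}.
From p6 via lambda: add p0.
From p0 via lambda: add p4.
From p4 via lambda: add p5.
From p5 via lambda: add p1.
No new states can be added; the closed set is {p0, p1, p4, p5, p6}.

{p0, p1, p4, p5, p6}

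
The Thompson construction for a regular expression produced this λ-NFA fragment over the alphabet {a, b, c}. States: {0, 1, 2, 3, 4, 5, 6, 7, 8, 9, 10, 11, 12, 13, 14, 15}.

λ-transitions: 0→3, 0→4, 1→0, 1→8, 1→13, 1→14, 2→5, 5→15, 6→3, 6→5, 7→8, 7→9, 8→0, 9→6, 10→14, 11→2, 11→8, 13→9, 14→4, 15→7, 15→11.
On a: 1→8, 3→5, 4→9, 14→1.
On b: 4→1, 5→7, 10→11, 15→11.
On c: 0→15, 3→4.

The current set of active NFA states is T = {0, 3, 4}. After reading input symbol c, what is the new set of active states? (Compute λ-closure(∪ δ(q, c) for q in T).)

0 on c → {15}.
3 on c → {4}.
No c-transition from 4.
Union after reading c: {4, 15}.
Now take the λ-closure:
From 15 via λ: add 7, 11.
From 7 via λ: add 8, 9.
From 11 via λ: add 2.
From 2 via λ: add 5.
From 8 via λ: add 0.
From 9 via λ: add 6.
From 0 via λ: add 3.
No new states can be added; the closed set is {0, 2, 3, 4, 5, 6, 7, 8, 9, 11, 15}.

{0, 2, 3, 4, 5, 6, 7, 8, 9, 11, 15}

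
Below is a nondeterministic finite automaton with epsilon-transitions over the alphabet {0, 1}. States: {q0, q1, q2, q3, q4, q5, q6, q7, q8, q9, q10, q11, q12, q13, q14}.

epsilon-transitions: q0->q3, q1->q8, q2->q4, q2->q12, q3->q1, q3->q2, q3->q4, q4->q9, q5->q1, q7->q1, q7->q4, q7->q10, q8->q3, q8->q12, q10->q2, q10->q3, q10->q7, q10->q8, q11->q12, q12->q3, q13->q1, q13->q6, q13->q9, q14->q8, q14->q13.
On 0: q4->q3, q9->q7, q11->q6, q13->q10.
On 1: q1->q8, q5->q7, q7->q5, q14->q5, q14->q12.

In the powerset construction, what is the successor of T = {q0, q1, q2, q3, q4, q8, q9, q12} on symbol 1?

{q1, q2, q3, q4, q8, q9, q12}

q1 on 1 → {q8}.
No 1-transition from q0, q2, q3, q4, q8, q9, q12.
Union after reading 1: {q8}.
Now take the epsilon-closure:
From q8 via epsilon: add q3, q12.
From q3 via epsilon: add q1, q2, q4.
From q4 via epsilon: add q9.
No new states can be added; the closed set is {q1, q2, q3, q4, q8, q9, q12}.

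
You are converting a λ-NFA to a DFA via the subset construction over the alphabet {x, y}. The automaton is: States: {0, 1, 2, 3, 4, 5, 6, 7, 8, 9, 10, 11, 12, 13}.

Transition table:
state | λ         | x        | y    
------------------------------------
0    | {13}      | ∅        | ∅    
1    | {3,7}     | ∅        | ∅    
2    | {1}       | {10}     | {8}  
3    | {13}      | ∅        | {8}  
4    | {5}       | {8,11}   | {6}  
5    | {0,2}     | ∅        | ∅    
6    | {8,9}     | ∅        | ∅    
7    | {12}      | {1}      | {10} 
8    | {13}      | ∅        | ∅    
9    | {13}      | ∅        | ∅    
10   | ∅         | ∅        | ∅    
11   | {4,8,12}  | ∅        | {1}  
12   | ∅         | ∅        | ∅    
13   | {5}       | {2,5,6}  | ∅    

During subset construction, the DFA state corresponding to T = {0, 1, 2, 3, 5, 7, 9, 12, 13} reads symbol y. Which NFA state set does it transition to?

{0, 1, 2, 3, 5, 7, 8, 10, 12, 13}

2 on y → {8}.
3 on y → {8}.
7 on y → {10}.
No y-transition from 0, 1, 5, 9, 12, 13.
Union after reading y: {8, 10}.
Now take the λ-closure:
From 8 via λ: add 13.
From 13 via λ: add 5.
From 5 via λ: add 0, 2.
From 2 via λ: add 1.
From 1 via λ: add 3, 7.
From 7 via λ: add 12.
No new states can be added; the closed set is {0, 1, 2, 3, 5, 7, 8, 10, 12, 13}.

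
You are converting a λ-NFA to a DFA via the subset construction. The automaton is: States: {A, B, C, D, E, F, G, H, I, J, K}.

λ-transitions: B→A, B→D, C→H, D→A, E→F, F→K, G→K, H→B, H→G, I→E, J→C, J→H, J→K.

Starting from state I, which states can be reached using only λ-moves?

Start with {I}.
From I via λ: add E.
From E via λ: add F.
From F via λ: add K.
No new states can be added; the closed set is {E, F, I, K}.

{E, F, I, K}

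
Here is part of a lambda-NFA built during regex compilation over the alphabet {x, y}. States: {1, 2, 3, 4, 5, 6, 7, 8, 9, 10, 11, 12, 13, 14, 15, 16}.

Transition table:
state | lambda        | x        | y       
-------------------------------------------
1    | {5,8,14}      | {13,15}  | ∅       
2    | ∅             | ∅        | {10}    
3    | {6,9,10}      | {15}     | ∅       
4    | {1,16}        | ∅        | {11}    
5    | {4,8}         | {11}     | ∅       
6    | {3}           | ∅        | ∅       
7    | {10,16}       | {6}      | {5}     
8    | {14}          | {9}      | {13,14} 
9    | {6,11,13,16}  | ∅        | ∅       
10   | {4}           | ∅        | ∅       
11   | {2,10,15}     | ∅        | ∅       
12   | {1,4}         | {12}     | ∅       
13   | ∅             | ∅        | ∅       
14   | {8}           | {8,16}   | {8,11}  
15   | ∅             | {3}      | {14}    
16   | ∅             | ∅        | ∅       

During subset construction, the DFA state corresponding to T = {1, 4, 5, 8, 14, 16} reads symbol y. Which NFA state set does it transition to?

{1, 2, 4, 5, 8, 10, 11, 13, 14, 15, 16}

4 on y → {11}.
8 on y → {13, 14}.
14 on y → {8, 11}.
No y-transition from 1, 5, 16.
Union after reading y: {8, 11, 13, 14}.
Now take the lambda-closure:
From 11 via lambda: add 2, 10, 15.
From 10 via lambda: add 4.
From 4 via lambda: add 1, 16.
From 1 via lambda: add 5.
No new states can be added; the closed set is {1, 2, 4, 5, 8, 10, 11, 13, 14, 15, 16}.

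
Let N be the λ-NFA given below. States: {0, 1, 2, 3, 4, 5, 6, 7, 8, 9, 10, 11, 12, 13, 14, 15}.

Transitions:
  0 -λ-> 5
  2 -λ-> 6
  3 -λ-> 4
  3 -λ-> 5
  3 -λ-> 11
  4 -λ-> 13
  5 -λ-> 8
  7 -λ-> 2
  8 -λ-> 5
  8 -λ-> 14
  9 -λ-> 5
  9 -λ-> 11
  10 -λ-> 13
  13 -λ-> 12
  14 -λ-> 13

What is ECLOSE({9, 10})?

{5, 8, 9, 10, 11, 12, 13, 14}

Start with {9, 10}.
From 9 via λ: add 5, 11.
From 10 via λ: add 13.
From 5 via λ: add 8.
From 13 via λ: add 12.
From 8 via λ: add 14.
No new states can be added; the closed set is {5, 8, 9, 10, 11, 12, 13, 14}.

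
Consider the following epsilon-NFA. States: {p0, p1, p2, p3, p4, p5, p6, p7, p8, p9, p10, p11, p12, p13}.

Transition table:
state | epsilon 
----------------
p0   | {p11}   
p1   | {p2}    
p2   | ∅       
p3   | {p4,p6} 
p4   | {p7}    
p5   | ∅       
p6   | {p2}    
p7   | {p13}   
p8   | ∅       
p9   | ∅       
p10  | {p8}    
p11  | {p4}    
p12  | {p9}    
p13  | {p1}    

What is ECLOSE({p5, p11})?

Start with {p5, p11}.
From p11 via epsilon: add p4.
From p4 via epsilon: add p7.
From p7 via epsilon: add p13.
From p13 via epsilon: add p1.
From p1 via epsilon: add p2.
No new states can be added; the closed set is {p1, p2, p4, p5, p7, p11, p13}.

{p1, p2, p4, p5, p7, p11, p13}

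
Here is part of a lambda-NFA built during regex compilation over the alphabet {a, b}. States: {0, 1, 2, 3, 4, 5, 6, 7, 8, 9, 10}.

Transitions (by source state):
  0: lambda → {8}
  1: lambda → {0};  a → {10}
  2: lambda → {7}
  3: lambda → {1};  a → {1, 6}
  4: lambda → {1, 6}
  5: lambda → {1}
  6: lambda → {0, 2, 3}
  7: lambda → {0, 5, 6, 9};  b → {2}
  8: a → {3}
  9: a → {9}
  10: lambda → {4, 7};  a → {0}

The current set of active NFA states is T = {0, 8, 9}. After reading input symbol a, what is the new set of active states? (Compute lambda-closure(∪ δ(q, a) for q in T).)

{0, 1, 3, 8, 9}

8 on a → {3}.
9 on a → {9}.
No a-transition from 0.
Union after reading a: {3, 9}.
Now take the lambda-closure:
From 3 via lambda: add 1.
From 1 via lambda: add 0.
From 0 via lambda: add 8.
No new states can be added; the closed set is {0, 1, 3, 8, 9}.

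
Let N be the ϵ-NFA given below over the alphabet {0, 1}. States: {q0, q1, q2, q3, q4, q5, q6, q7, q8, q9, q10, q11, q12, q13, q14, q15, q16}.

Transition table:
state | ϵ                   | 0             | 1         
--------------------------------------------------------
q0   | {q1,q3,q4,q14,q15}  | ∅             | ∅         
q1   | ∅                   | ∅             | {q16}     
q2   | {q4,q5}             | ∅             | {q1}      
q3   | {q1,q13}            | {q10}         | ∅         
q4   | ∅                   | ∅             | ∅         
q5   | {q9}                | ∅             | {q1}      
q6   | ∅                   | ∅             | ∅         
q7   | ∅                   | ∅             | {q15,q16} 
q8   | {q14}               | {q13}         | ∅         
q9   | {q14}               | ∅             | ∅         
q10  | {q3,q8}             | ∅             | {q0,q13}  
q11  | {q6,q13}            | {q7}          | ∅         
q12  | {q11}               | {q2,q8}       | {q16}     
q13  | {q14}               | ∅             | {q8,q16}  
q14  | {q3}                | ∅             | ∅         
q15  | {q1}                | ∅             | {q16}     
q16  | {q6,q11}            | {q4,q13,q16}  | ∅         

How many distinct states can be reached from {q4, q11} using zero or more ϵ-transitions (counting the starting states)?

Start with {q4, q11}.
From q11 via ϵ: add q6, q13.
From q13 via ϵ: add q14.
From q14 via ϵ: add q3.
From q3 via ϵ: add q1.
ϵ-closure = {q1, q3, q4, q6, q11, q13, q14}, which has 7 states.

7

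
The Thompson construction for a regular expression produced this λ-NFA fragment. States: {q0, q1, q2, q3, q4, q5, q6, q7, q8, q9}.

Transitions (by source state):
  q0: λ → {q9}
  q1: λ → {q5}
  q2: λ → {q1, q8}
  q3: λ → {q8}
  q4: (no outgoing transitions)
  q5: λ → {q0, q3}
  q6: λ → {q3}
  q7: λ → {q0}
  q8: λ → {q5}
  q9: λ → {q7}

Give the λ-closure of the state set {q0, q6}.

Start with {q0, q6}.
From q0 via λ: add q9.
From q6 via λ: add q3.
From q3 via λ: add q8.
From q9 via λ: add q7.
From q8 via λ: add q5.
No new states can be added; the closed set is {q0, q3, q5, q6, q7, q8, q9}.

{q0, q3, q5, q6, q7, q8, q9}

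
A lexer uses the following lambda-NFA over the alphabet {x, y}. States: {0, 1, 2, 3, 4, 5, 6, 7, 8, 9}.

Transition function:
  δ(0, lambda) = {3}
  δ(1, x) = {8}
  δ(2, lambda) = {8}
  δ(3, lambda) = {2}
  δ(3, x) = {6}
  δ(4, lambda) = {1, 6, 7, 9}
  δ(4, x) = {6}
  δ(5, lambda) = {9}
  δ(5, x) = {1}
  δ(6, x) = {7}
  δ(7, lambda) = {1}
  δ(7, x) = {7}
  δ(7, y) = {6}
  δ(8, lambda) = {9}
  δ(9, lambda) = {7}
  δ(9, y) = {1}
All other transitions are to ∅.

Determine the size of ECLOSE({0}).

7

Start with {0}.
From 0 via lambda: add 3.
From 3 via lambda: add 2.
From 2 via lambda: add 8.
From 8 via lambda: add 9.
From 9 via lambda: add 7.
From 7 via lambda: add 1.
lambda-closure = {0, 1, 2, 3, 7, 8, 9}, which has 7 states.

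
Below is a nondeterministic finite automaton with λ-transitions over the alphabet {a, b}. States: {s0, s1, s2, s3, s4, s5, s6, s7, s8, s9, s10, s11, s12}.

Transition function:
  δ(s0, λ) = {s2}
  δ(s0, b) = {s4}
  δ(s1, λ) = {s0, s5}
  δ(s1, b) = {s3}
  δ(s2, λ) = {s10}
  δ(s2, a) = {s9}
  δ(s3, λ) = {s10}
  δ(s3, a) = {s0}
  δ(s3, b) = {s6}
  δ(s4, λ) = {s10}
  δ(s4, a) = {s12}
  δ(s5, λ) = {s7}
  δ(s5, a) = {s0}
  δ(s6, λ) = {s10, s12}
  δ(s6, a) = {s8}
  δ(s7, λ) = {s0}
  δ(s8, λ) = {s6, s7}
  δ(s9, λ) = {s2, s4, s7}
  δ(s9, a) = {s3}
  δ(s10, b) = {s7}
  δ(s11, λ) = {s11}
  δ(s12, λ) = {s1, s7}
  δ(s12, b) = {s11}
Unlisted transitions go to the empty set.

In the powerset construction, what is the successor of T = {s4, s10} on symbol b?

s10 on b → {s7}.
No b-transition from s4.
Union after reading b: {s7}.
Now take the λ-closure:
From s7 via λ: add s0.
From s0 via λ: add s2.
From s2 via λ: add s10.
No new states can be added; the closed set is {s0, s2, s7, s10}.

{s0, s2, s7, s10}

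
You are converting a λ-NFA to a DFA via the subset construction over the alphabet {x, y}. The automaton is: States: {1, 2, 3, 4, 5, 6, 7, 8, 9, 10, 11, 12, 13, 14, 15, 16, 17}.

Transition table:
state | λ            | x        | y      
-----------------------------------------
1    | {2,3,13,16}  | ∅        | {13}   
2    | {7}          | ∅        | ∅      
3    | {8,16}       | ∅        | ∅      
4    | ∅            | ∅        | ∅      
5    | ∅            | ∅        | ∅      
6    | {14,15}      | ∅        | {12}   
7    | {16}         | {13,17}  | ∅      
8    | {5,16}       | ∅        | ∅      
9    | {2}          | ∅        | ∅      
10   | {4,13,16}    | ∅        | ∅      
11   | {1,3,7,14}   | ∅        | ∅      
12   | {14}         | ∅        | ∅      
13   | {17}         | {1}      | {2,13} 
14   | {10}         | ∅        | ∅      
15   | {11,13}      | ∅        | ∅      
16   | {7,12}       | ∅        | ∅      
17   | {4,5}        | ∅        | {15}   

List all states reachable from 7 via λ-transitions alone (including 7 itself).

Start with {7}.
From 7 via λ: add 16.
From 16 via λ: add 12.
From 12 via λ: add 14.
From 14 via λ: add 10.
From 10 via λ: add 4, 13.
From 13 via λ: add 17.
From 17 via λ: add 5.
No new states can be added; the closed set is {4, 5, 7, 10, 12, 13, 14, 16, 17}.

{4, 5, 7, 10, 12, 13, 14, 16, 17}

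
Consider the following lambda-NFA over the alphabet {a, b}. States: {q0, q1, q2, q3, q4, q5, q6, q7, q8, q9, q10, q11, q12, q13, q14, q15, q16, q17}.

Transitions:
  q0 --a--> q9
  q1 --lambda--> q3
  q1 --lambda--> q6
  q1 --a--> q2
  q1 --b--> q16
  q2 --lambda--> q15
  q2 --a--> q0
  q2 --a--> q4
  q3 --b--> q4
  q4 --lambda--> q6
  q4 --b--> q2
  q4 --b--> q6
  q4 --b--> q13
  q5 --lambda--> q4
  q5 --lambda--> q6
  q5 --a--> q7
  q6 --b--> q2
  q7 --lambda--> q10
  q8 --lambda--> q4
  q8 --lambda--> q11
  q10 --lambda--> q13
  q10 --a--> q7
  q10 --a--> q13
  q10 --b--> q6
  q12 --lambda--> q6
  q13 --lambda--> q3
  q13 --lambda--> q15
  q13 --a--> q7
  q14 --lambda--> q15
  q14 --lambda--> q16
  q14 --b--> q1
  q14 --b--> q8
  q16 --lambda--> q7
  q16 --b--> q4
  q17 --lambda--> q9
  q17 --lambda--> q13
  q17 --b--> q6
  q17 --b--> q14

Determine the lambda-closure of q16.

Start with {q16}.
From q16 via lambda: add q7.
From q7 via lambda: add q10.
From q10 via lambda: add q13.
From q13 via lambda: add q3, q15.
No new states can be added; the closed set is {q3, q7, q10, q13, q15, q16}.

{q3, q7, q10, q13, q15, q16}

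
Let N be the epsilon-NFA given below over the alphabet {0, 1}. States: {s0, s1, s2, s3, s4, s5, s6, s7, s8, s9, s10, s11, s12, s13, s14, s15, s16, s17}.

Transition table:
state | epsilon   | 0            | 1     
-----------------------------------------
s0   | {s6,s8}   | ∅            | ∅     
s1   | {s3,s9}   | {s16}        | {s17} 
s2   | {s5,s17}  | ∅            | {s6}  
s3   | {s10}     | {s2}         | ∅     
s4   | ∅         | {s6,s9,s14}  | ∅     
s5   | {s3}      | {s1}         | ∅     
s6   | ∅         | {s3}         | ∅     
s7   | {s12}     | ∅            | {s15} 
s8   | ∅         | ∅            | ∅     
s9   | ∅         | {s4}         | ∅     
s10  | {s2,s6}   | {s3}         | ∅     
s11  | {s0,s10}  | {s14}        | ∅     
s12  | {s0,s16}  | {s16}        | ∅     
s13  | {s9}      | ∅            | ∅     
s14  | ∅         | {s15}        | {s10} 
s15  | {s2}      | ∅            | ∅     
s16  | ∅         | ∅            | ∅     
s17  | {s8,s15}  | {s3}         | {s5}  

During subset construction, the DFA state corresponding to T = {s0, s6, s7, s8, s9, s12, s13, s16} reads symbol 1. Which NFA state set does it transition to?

s7 on 1 → {s15}.
No 1-transition from s0, s6, s8, s9, s12, s13, s16.
Union after reading 1: {s15}.
Now take the epsilon-closure:
From s15 via epsilon: add s2.
From s2 via epsilon: add s5, s17.
From s5 via epsilon: add s3.
From s17 via epsilon: add s8.
From s3 via epsilon: add s10.
From s10 via epsilon: add s6.
No new states can be added; the closed set is {s2, s3, s5, s6, s8, s10, s15, s17}.

{s2, s3, s5, s6, s8, s10, s15, s17}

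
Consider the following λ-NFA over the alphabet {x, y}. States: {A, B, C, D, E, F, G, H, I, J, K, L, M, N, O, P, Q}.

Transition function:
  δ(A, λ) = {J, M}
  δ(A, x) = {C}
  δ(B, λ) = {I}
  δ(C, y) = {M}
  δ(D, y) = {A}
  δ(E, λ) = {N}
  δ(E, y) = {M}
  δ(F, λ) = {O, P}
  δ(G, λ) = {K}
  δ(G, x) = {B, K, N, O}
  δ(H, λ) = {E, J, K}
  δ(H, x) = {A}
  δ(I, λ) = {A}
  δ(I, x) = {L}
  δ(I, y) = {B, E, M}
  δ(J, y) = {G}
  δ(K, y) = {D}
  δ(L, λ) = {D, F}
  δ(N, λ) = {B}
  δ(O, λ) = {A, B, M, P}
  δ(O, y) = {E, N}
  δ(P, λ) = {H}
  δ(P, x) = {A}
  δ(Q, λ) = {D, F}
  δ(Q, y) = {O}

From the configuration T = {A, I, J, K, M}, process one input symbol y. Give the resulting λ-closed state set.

I on y → {B, E, M}.
J on y → {G}.
K on y → {D}.
No y-transition from A, M.
Union after reading y: {B, D, E, G, M}.
Now take the λ-closure:
From B via λ: add I.
From E via λ: add N.
From G via λ: add K.
From I via λ: add A.
From A via λ: add J.
No new states can be added; the closed set is {A, B, D, E, G, I, J, K, M, N}.

{A, B, D, E, G, I, J, K, M, N}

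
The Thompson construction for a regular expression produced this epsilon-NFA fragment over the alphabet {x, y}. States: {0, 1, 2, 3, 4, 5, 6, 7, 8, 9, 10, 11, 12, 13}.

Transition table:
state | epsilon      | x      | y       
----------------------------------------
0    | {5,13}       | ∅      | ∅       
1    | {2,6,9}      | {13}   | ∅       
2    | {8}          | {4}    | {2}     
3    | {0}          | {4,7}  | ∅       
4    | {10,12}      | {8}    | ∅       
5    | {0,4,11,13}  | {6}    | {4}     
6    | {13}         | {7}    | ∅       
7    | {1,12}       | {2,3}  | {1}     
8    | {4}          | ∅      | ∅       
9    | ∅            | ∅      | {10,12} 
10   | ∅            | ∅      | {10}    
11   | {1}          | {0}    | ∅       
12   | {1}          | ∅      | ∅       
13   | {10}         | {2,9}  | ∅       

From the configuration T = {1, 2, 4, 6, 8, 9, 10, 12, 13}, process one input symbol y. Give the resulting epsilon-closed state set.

{1, 2, 4, 6, 8, 9, 10, 12, 13}

2 on y → {2}.
9 on y → {10, 12}.
10 on y → {10}.
No y-transition from 1, 4, 6, 8, 12, 13.
Union after reading y: {2, 10, 12}.
Now take the epsilon-closure:
From 2 via epsilon: add 8.
From 12 via epsilon: add 1.
From 1 via epsilon: add 6, 9.
From 8 via epsilon: add 4.
From 6 via epsilon: add 13.
No new states can be added; the closed set is {1, 2, 4, 6, 8, 9, 10, 12, 13}.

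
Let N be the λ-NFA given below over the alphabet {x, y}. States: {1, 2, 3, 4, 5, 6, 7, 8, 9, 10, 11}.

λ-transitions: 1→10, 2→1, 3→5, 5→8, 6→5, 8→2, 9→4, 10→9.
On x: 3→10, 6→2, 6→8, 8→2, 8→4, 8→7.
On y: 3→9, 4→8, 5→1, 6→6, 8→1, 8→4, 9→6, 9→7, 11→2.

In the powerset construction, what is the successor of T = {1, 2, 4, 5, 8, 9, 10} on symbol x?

8 on x → {2, 4, 7}.
No x-transition from 1, 2, 4, 5, 9, 10.
Union after reading x: {2, 4, 7}.
Now take the λ-closure:
From 2 via λ: add 1.
From 1 via λ: add 10.
From 10 via λ: add 9.
No new states can be added; the closed set is {1, 2, 4, 7, 9, 10}.

{1, 2, 4, 7, 9, 10}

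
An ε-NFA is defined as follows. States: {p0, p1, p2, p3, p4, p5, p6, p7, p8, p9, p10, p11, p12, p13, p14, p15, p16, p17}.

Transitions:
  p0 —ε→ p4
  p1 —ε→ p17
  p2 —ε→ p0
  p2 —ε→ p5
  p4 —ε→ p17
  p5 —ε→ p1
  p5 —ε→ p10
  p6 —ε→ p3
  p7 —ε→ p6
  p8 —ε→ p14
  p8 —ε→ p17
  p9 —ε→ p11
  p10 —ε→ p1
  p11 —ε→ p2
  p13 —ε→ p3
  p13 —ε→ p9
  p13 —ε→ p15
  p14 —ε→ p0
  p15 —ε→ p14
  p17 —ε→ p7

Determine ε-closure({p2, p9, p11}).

{p0, p1, p2, p3, p4, p5, p6, p7, p9, p10, p11, p17}

Start with {p2, p9, p11}.
From p2 via ε: add p0, p5.
From p0 via ε: add p4.
From p5 via ε: add p1, p10.
From p1 via ε: add p17.
From p17 via ε: add p7.
From p7 via ε: add p6.
From p6 via ε: add p3.
No new states can be added; the closed set is {p0, p1, p2, p3, p4, p5, p6, p7, p9, p10, p11, p17}.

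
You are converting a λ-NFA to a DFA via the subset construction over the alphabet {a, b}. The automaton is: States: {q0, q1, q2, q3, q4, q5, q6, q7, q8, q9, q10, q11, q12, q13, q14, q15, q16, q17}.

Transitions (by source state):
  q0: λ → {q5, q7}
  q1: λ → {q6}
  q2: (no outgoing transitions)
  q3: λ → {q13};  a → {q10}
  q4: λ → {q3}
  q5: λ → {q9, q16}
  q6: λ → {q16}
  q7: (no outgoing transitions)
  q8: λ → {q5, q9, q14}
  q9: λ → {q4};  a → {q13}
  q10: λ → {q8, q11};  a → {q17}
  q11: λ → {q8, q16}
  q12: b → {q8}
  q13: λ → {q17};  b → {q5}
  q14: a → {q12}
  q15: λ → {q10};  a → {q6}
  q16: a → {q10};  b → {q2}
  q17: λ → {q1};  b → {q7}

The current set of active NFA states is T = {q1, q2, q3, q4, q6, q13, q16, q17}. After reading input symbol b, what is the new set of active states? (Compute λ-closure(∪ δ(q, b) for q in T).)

q13 on b → {q5}.
q16 on b → {q2}.
q17 on b → {q7}.
No b-transition from q1, q2, q3, q4, q6.
Union after reading b: {q2, q5, q7}.
Now take the λ-closure:
From q5 via λ: add q9, q16.
From q9 via λ: add q4.
From q4 via λ: add q3.
From q3 via λ: add q13.
From q13 via λ: add q17.
From q17 via λ: add q1.
From q1 via λ: add q6.
No new states can be added; the closed set is {q1, q2, q3, q4, q5, q6, q7, q9, q13, q16, q17}.

{q1, q2, q3, q4, q5, q6, q7, q9, q13, q16, q17}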